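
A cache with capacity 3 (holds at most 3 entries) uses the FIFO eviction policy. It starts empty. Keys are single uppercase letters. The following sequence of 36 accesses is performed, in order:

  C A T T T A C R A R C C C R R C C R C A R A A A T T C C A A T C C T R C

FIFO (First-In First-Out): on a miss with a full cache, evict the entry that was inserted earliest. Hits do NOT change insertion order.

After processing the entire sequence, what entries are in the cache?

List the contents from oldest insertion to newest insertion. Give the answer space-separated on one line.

Answer: T R C

Derivation:
FIFO simulation (capacity=3):
  1. access C: MISS. Cache (old->new): [C]
  2. access A: MISS. Cache (old->new): [C A]
  3. access T: MISS. Cache (old->new): [C A T]
  4. access T: HIT. Cache (old->new): [C A T]
  5. access T: HIT. Cache (old->new): [C A T]
  6. access A: HIT. Cache (old->new): [C A T]
  7. access C: HIT. Cache (old->new): [C A T]
  8. access R: MISS, evict C. Cache (old->new): [A T R]
  9. access A: HIT. Cache (old->new): [A T R]
  10. access R: HIT. Cache (old->new): [A T R]
  11. access C: MISS, evict A. Cache (old->new): [T R C]
  12. access C: HIT. Cache (old->new): [T R C]
  13. access C: HIT. Cache (old->new): [T R C]
  14. access R: HIT. Cache (old->new): [T R C]
  15. access R: HIT. Cache (old->new): [T R C]
  16. access C: HIT. Cache (old->new): [T R C]
  17. access C: HIT. Cache (old->new): [T R C]
  18. access R: HIT. Cache (old->new): [T R C]
  19. access C: HIT. Cache (old->new): [T R C]
  20. access A: MISS, evict T. Cache (old->new): [R C A]
  21. access R: HIT. Cache (old->new): [R C A]
  22. access A: HIT. Cache (old->new): [R C A]
  23. access A: HIT. Cache (old->new): [R C A]
  24. access A: HIT. Cache (old->new): [R C A]
  25. access T: MISS, evict R. Cache (old->new): [C A T]
  26. access T: HIT. Cache (old->new): [C A T]
  27. access C: HIT. Cache (old->new): [C A T]
  28. access C: HIT. Cache (old->new): [C A T]
  29. access A: HIT. Cache (old->new): [C A T]
  30. access A: HIT. Cache (old->new): [C A T]
  31. access T: HIT. Cache (old->new): [C A T]
  32. access C: HIT. Cache (old->new): [C A T]
  33. access C: HIT. Cache (old->new): [C A T]
  34. access T: HIT. Cache (old->new): [C A T]
  35. access R: MISS, evict C. Cache (old->new): [A T R]
  36. access C: MISS, evict A. Cache (old->new): [T R C]
Total: 27 hits, 9 misses, 6 evictions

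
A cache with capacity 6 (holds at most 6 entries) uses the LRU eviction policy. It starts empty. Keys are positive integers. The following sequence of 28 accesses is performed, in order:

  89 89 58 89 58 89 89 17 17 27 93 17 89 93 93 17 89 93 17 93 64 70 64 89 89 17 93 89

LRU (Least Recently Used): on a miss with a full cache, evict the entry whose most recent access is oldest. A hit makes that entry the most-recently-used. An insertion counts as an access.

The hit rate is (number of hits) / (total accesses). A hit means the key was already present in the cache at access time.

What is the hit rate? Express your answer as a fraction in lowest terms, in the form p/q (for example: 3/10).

LRU simulation (capacity=6):
  1. access 89: MISS. Cache (LRU->MRU): [89]
  2. access 89: HIT. Cache (LRU->MRU): [89]
  3. access 58: MISS. Cache (LRU->MRU): [89 58]
  4. access 89: HIT. Cache (LRU->MRU): [58 89]
  5. access 58: HIT. Cache (LRU->MRU): [89 58]
  6. access 89: HIT. Cache (LRU->MRU): [58 89]
  7. access 89: HIT. Cache (LRU->MRU): [58 89]
  8. access 17: MISS. Cache (LRU->MRU): [58 89 17]
  9. access 17: HIT. Cache (LRU->MRU): [58 89 17]
  10. access 27: MISS. Cache (LRU->MRU): [58 89 17 27]
  11. access 93: MISS. Cache (LRU->MRU): [58 89 17 27 93]
  12. access 17: HIT. Cache (LRU->MRU): [58 89 27 93 17]
  13. access 89: HIT. Cache (LRU->MRU): [58 27 93 17 89]
  14. access 93: HIT. Cache (LRU->MRU): [58 27 17 89 93]
  15. access 93: HIT. Cache (LRU->MRU): [58 27 17 89 93]
  16. access 17: HIT. Cache (LRU->MRU): [58 27 89 93 17]
  17. access 89: HIT. Cache (LRU->MRU): [58 27 93 17 89]
  18. access 93: HIT. Cache (LRU->MRU): [58 27 17 89 93]
  19. access 17: HIT. Cache (LRU->MRU): [58 27 89 93 17]
  20. access 93: HIT. Cache (LRU->MRU): [58 27 89 17 93]
  21. access 64: MISS. Cache (LRU->MRU): [58 27 89 17 93 64]
  22. access 70: MISS, evict 58. Cache (LRU->MRU): [27 89 17 93 64 70]
  23. access 64: HIT. Cache (LRU->MRU): [27 89 17 93 70 64]
  24. access 89: HIT. Cache (LRU->MRU): [27 17 93 70 64 89]
  25. access 89: HIT. Cache (LRU->MRU): [27 17 93 70 64 89]
  26. access 17: HIT. Cache (LRU->MRU): [27 93 70 64 89 17]
  27. access 93: HIT. Cache (LRU->MRU): [27 70 64 89 17 93]
  28. access 89: HIT. Cache (LRU->MRU): [27 70 64 17 93 89]
Total: 21 hits, 7 misses, 1 evictions

Hit rate = 21/28 = 3/4

Answer: 3/4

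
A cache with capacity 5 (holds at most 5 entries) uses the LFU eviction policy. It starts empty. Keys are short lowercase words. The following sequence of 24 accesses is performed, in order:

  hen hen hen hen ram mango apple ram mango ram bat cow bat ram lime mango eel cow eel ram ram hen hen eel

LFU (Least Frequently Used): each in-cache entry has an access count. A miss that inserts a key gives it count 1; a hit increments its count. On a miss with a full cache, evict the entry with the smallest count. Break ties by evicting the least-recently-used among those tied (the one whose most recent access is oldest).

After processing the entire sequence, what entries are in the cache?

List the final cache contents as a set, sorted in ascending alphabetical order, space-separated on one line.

LFU simulation (capacity=5):
  1. access hen: MISS. Cache: [hen(c=1)]
  2. access hen: HIT, count now 2. Cache: [hen(c=2)]
  3. access hen: HIT, count now 3. Cache: [hen(c=3)]
  4. access hen: HIT, count now 4. Cache: [hen(c=4)]
  5. access ram: MISS. Cache: [ram(c=1) hen(c=4)]
  6. access mango: MISS. Cache: [ram(c=1) mango(c=1) hen(c=4)]
  7. access apple: MISS. Cache: [ram(c=1) mango(c=1) apple(c=1) hen(c=4)]
  8. access ram: HIT, count now 2. Cache: [mango(c=1) apple(c=1) ram(c=2) hen(c=4)]
  9. access mango: HIT, count now 2. Cache: [apple(c=1) ram(c=2) mango(c=2) hen(c=4)]
  10. access ram: HIT, count now 3. Cache: [apple(c=1) mango(c=2) ram(c=3) hen(c=4)]
  11. access bat: MISS. Cache: [apple(c=1) bat(c=1) mango(c=2) ram(c=3) hen(c=4)]
  12. access cow: MISS, evict apple(c=1). Cache: [bat(c=1) cow(c=1) mango(c=2) ram(c=3) hen(c=4)]
  13. access bat: HIT, count now 2. Cache: [cow(c=1) mango(c=2) bat(c=2) ram(c=3) hen(c=4)]
  14. access ram: HIT, count now 4. Cache: [cow(c=1) mango(c=2) bat(c=2) hen(c=4) ram(c=4)]
  15. access lime: MISS, evict cow(c=1). Cache: [lime(c=1) mango(c=2) bat(c=2) hen(c=4) ram(c=4)]
  16. access mango: HIT, count now 3. Cache: [lime(c=1) bat(c=2) mango(c=3) hen(c=4) ram(c=4)]
  17. access eel: MISS, evict lime(c=1). Cache: [eel(c=1) bat(c=2) mango(c=3) hen(c=4) ram(c=4)]
  18. access cow: MISS, evict eel(c=1). Cache: [cow(c=1) bat(c=2) mango(c=3) hen(c=4) ram(c=4)]
  19. access eel: MISS, evict cow(c=1). Cache: [eel(c=1) bat(c=2) mango(c=3) hen(c=4) ram(c=4)]
  20. access ram: HIT, count now 5. Cache: [eel(c=1) bat(c=2) mango(c=3) hen(c=4) ram(c=5)]
  21. access ram: HIT, count now 6. Cache: [eel(c=1) bat(c=2) mango(c=3) hen(c=4) ram(c=6)]
  22. access hen: HIT, count now 5. Cache: [eel(c=1) bat(c=2) mango(c=3) hen(c=5) ram(c=6)]
  23. access hen: HIT, count now 6. Cache: [eel(c=1) bat(c=2) mango(c=3) ram(c=6) hen(c=6)]
  24. access eel: HIT, count now 2. Cache: [bat(c=2) eel(c=2) mango(c=3) ram(c=6) hen(c=6)]
Total: 14 hits, 10 misses, 5 evictions

Answer: bat eel hen mango ram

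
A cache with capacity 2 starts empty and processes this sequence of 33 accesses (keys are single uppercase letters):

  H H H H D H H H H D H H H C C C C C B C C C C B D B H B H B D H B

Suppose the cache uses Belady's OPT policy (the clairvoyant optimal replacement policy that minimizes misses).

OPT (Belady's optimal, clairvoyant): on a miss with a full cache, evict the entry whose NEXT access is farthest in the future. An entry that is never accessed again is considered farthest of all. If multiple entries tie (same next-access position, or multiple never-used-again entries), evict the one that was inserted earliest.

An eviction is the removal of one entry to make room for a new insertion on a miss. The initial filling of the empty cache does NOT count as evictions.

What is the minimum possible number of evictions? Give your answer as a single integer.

OPT (Belady) simulation (capacity=2):
  1. access H: MISS. Cache: [H]
  2. access H: HIT. Next use of H: step 3. Cache: [H]
  3. access H: HIT. Next use of H: step 4. Cache: [H]
  4. access H: HIT. Next use of H: step 6. Cache: [H]
  5. access D: MISS. Cache: [H D]
  6. access H: HIT. Next use of H: step 7. Cache: [H D]
  7. access H: HIT. Next use of H: step 8. Cache: [H D]
  8. access H: HIT. Next use of H: step 9. Cache: [H D]
  9. access H: HIT. Next use of H: step 11. Cache: [H D]
  10. access D: HIT. Next use of D: step 25. Cache: [H D]
  11. access H: HIT. Next use of H: step 12. Cache: [H D]
  12. access H: HIT. Next use of H: step 13. Cache: [H D]
  13. access H: HIT. Next use of H: step 27. Cache: [H D]
  14. access C: MISS, evict H (next use: step 27). Cache: [D C]
  15. access C: HIT. Next use of C: step 16. Cache: [D C]
  16. access C: HIT. Next use of C: step 17. Cache: [D C]
  17. access C: HIT. Next use of C: step 18. Cache: [D C]
  18. access C: HIT. Next use of C: step 20. Cache: [D C]
  19. access B: MISS, evict D (next use: step 25). Cache: [C B]
  20. access C: HIT. Next use of C: step 21. Cache: [C B]
  21. access C: HIT. Next use of C: step 22. Cache: [C B]
  22. access C: HIT. Next use of C: step 23. Cache: [C B]
  23. access C: HIT. Next use of C: never. Cache: [C B]
  24. access B: HIT. Next use of B: step 26. Cache: [C B]
  25. access D: MISS, evict C (next use: never). Cache: [B D]
  26. access B: HIT. Next use of B: step 28. Cache: [B D]
  27. access H: MISS, evict D (next use: step 31). Cache: [B H]
  28. access B: HIT. Next use of B: step 30. Cache: [B H]
  29. access H: HIT. Next use of H: step 32. Cache: [B H]
  30. access B: HIT. Next use of B: step 33. Cache: [B H]
  31. access D: MISS, evict B (next use: step 33). Cache: [H D]
  32. access H: HIT. Next use of H: never. Cache: [H D]
  33. access B: MISS, evict H (next use: never). Cache: [D B]
Total: 25 hits, 8 misses, 6 evictions

Answer: 6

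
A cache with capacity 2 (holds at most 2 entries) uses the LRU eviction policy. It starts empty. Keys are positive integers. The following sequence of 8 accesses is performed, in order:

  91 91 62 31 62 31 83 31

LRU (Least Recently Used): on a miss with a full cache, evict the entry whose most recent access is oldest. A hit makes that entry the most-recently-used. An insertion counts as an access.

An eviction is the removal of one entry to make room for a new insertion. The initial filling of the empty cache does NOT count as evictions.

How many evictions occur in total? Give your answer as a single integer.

LRU simulation (capacity=2):
  1. access 91: MISS. Cache (LRU->MRU): [91]
  2. access 91: HIT. Cache (LRU->MRU): [91]
  3. access 62: MISS. Cache (LRU->MRU): [91 62]
  4. access 31: MISS, evict 91. Cache (LRU->MRU): [62 31]
  5. access 62: HIT. Cache (LRU->MRU): [31 62]
  6. access 31: HIT. Cache (LRU->MRU): [62 31]
  7. access 83: MISS, evict 62. Cache (LRU->MRU): [31 83]
  8. access 31: HIT. Cache (LRU->MRU): [83 31]
Total: 4 hits, 4 misses, 2 evictions

Answer: 2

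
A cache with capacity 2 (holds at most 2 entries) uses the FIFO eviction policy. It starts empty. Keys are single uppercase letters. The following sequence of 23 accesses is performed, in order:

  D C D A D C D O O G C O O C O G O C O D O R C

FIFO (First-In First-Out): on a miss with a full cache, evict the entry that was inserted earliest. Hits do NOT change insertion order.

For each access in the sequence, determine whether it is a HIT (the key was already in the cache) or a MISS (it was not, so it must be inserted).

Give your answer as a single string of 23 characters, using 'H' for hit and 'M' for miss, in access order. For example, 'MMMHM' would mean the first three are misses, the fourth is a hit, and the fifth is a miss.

Answer: MMHMMMHMHMMMHHHMHMMMHMM

Derivation:
FIFO simulation (capacity=2):
  1. access D: MISS. Cache (old->new): [D]
  2. access C: MISS. Cache (old->new): [D C]
  3. access D: HIT. Cache (old->new): [D C]
  4. access A: MISS, evict D. Cache (old->new): [C A]
  5. access D: MISS, evict C. Cache (old->new): [A D]
  6. access C: MISS, evict A. Cache (old->new): [D C]
  7. access D: HIT. Cache (old->new): [D C]
  8. access O: MISS, evict D. Cache (old->new): [C O]
  9. access O: HIT. Cache (old->new): [C O]
  10. access G: MISS, evict C. Cache (old->new): [O G]
  11. access C: MISS, evict O. Cache (old->new): [G C]
  12. access O: MISS, evict G. Cache (old->new): [C O]
  13. access O: HIT. Cache (old->new): [C O]
  14. access C: HIT. Cache (old->new): [C O]
  15. access O: HIT. Cache (old->new): [C O]
  16. access G: MISS, evict C. Cache (old->new): [O G]
  17. access O: HIT. Cache (old->new): [O G]
  18. access C: MISS, evict O. Cache (old->new): [G C]
  19. access O: MISS, evict G. Cache (old->new): [C O]
  20. access D: MISS, evict C. Cache (old->new): [O D]
  21. access O: HIT. Cache (old->new): [O D]
  22. access R: MISS, evict O. Cache (old->new): [D R]
  23. access C: MISS, evict D. Cache (old->new): [R C]
Total: 8 hits, 15 misses, 13 evictions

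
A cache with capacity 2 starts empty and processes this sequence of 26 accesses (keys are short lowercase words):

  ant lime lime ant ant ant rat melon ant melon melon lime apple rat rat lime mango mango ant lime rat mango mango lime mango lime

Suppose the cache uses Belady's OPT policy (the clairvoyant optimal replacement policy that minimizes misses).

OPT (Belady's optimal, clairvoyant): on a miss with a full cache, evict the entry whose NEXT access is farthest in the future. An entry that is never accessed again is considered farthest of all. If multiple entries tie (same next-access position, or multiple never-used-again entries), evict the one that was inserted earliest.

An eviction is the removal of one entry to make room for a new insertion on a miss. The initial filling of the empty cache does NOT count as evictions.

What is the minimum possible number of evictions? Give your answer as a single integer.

Answer: 9

Derivation:
OPT (Belady) simulation (capacity=2):
  1. access ant: MISS. Cache: [ant]
  2. access lime: MISS. Cache: [ant lime]
  3. access lime: HIT. Next use of lime: step 12. Cache: [ant lime]
  4. access ant: HIT. Next use of ant: step 5. Cache: [ant lime]
  5. access ant: HIT. Next use of ant: step 6. Cache: [ant lime]
  6. access ant: HIT. Next use of ant: step 9. Cache: [ant lime]
  7. access rat: MISS, evict lime (next use: step 12). Cache: [ant rat]
  8. access melon: MISS, evict rat (next use: step 14). Cache: [ant melon]
  9. access ant: HIT. Next use of ant: step 19. Cache: [ant melon]
  10. access melon: HIT. Next use of melon: step 11. Cache: [ant melon]
  11. access melon: HIT. Next use of melon: never. Cache: [ant melon]
  12. access lime: MISS, evict melon (next use: never). Cache: [ant lime]
  13. access apple: MISS, evict ant (next use: step 19). Cache: [lime apple]
  14. access rat: MISS, evict apple (next use: never). Cache: [lime rat]
  15. access rat: HIT. Next use of rat: step 21. Cache: [lime rat]
  16. access lime: HIT. Next use of lime: step 20. Cache: [lime rat]
  17. access mango: MISS, evict rat (next use: step 21). Cache: [lime mango]
  18. access mango: HIT. Next use of mango: step 22. Cache: [lime mango]
  19. access ant: MISS, evict mango (next use: step 22). Cache: [lime ant]
  20. access lime: HIT. Next use of lime: step 24. Cache: [lime ant]
  21. access rat: MISS, evict ant (next use: never). Cache: [lime rat]
  22. access mango: MISS, evict rat (next use: never). Cache: [lime mango]
  23. access mango: HIT. Next use of mango: step 25. Cache: [lime mango]
  24. access lime: HIT. Next use of lime: step 26. Cache: [lime mango]
  25. access mango: HIT. Next use of mango: never. Cache: [lime mango]
  26. access lime: HIT. Next use of lime: never. Cache: [lime mango]
Total: 15 hits, 11 misses, 9 evictions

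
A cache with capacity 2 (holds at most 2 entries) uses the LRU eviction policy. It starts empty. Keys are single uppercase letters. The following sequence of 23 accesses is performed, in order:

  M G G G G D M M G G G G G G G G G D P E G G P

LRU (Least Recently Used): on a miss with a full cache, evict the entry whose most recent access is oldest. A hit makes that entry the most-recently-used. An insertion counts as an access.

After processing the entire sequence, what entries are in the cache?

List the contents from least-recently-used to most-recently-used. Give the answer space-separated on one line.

LRU simulation (capacity=2):
  1. access M: MISS. Cache (LRU->MRU): [M]
  2. access G: MISS. Cache (LRU->MRU): [M G]
  3. access G: HIT. Cache (LRU->MRU): [M G]
  4. access G: HIT. Cache (LRU->MRU): [M G]
  5. access G: HIT. Cache (LRU->MRU): [M G]
  6. access D: MISS, evict M. Cache (LRU->MRU): [G D]
  7. access M: MISS, evict G. Cache (LRU->MRU): [D M]
  8. access M: HIT. Cache (LRU->MRU): [D M]
  9. access G: MISS, evict D. Cache (LRU->MRU): [M G]
  10. access G: HIT. Cache (LRU->MRU): [M G]
  11. access G: HIT. Cache (LRU->MRU): [M G]
  12. access G: HIT. Cache (LRU->MRU): [M G]
  13. access G: HIT. Cache (LRU->MRU): [M G]
  14. access G: HIT. Cache (LRU->MRU): [M G]
  15. access G: HIT. Cache (LRU->MRU): [M G]
  16. access G: HIT. Cache (LRU->MRU): [M G]
  17. access G: HIT. Cache (LRU->MRU): [M G]
  18. access D: MISS, evict M. Cache (LRU->MRU): [G D]
  19. access P: MISS, evict G. Cache (LRU->MRU): [D P]
  20. access E: MISS, evict D. Cache (LRU->MRU): [P E]
  21. access G: MISS, evict P. Cache (LRU->MRU): [E G]
  22. access G: HIT. Cache (LRU->MRU): [E G]
  23. access P: MISS, evict E. Cache (LRU->MRU): [G P]
Total: 13 hits, 10 misses, 8 evictions

Answer: G P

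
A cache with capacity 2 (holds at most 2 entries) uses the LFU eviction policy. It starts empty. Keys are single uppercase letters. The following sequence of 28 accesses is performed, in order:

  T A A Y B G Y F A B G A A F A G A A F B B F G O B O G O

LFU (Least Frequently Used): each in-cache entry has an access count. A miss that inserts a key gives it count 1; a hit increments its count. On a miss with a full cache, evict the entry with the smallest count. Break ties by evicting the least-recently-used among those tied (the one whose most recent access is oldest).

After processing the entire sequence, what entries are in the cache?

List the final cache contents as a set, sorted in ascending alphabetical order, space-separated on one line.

LFU simulation (capacity=2):
  1. access T: MISS. Cache: [T(c=1)]
  2. access A: MISS. Cache: [T(c=1) A(c=1)]
  3. access A: HIT, count now 2. Cache: [T(c=1) A(c=2)]
  4. access Y: MISS, evict T(c=1). Cache: [Y(c=1) A(c=2)]
  5. access B: MISS, evict Y(c=1). Cache: [B(c=1) A(c=2)]
  6. access G: MISS, evict B(c=1). Cache: [G(c=1) A(c=2)]
  7. access Y: MISS, evict G(c=1). Cache: [Y(c=1) A(c=2)]
  8. access F: MISS, evict Y(c=1). Cache: [F(c=1) A(c=2)]
  9. access A: HIT, count now 3. Cache: [F(c=1) A(c=3)]
  10. access B: MISS, evict F(c=1). Cache: [B(c=1) A(c=3)]
  11. access G: MISS, evict B(c=1). Cache: [G(c=1) A(c=3)]
  12. access A: HIT, count now 4. Cache: [G(c=1) A(c=4)]
  13. access A: HIT, count now 5. Cache: [G(c=1) A(c=5)]
  14. access F: MISS, evict G(c=1). Cache: [F(c=1) A(c=5)]
  15. access A: HIT, count now 6. Cache: [F(c=1) A(c=6)]
  16. access G: MISS, evict F(c=1). Cache: [G(c=1) A(c=6)]
  17. access A: HIT, count now 7. Cache: [G(c=1) A(c=7)]
  18. access A: HIT, count now 8. Cache: [G(c=1) A(c=8)]
  19. access F: MISS, evict G(c=1). Cache: [F(c=1) A(c=8)]
  20. access B: MISS, evict F(c=1). Cache: [B(c=1) A(c=8)]
  21. access B: HIT, count now 2. Cache: [B(c=2) A(c=8)]
  22. access F: MISS, evict B(c=2). Cache: [F(c=1) A(c=8)]
  23. access G: MISS, evict F(c=1). Cache: [G(c=1) A(c=8)]
  24. access O: MISS, evict G(c=1). Cache: [O(c=1) A(c=8)]
  25. access B: MISS, evict O(c=1). Cache: [B(c=1) A(c=8)]
  26. access O: MISS, evict B(c=1). Cache: [O(c=1) A(c=8)]
  27. access G: MISS, evict O(c=1). Cache: [G(c=1) A(c=8)]
  28. access O: MISS, evict G(c=1). Cache: [O(c=1) A(c=8)]
Total: 8 hits, 20 misses, 18 evictions

Answer: A O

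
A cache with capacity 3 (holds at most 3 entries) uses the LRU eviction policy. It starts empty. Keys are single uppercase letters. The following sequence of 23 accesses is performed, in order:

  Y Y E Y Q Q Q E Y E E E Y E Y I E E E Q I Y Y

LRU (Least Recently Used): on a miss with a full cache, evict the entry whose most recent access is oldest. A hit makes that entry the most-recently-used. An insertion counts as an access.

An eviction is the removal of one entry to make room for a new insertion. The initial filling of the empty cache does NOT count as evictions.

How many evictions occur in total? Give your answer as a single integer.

LRU simulation (capacity=3):
  1. access Y: MISS. Cache (LRU->MRU): [Y]
  2. access Y: HIT. Cache (LRU->MRU): [Y]
  3. access E: MISS. Cache (LRU->MRU): [Y E]
  4. access Y: HIT. Cache (LRU->MRU): [E Y]
  5. access Q: MISS. Cache (LRU->MRU): [E Y Q]
  6. access Q: HIT. Cache (LRU->MRU): [E Y Q]
  7. access Q: HIT. Cache (LRU->MRU): [E Y Q]
  8. access E: HIT. Cache (LRU->MRU): [Y Q E]
  9. access Y: HIT. Cache (LRU->MRU): [Q E Y]
  10. access E: HIT. Cache (LRU->MRU): [Q Y E]
  11. access E: HIT. Cache (LRU->MRU): [Q Y E]
  12. access E: HIT. Cache (LRU->MRU): [Q Y E]
  13. access Y: HIT. Cache (LRU->MRU): [Q E Y]
  14. access E: HIT. Cache (LRU->MRU): [Q Y E]
  15. access Y: HIT. Cache (LRU->MRU): [Q E Y]
  16. access I: MISS, evict Q. Cache (LRU->MRU): [E Y I]
  17. access E: HIT. Cache (LRU->MRU): [Y I E]
  18. access E: HIT. Cache (LRU->MRU): [Y I E]
  19. access E: HIT. Cache (LRU->MRU): [Y I E]
  20. access Q: MISS, evict Y. Cache (LRU->MRU): [I E Q]
  21. access I: HIT. Cache (LRU->MRU): [E Q I]
  22. access Y: MISS, evict E. Cache (LRU->MRU): [Q I Y]
  23. access Y: HIT. Cache (LRU->MRU): [Q I Y]
Total: 17 hits, 6 misses, 3 evictions

Answer: 3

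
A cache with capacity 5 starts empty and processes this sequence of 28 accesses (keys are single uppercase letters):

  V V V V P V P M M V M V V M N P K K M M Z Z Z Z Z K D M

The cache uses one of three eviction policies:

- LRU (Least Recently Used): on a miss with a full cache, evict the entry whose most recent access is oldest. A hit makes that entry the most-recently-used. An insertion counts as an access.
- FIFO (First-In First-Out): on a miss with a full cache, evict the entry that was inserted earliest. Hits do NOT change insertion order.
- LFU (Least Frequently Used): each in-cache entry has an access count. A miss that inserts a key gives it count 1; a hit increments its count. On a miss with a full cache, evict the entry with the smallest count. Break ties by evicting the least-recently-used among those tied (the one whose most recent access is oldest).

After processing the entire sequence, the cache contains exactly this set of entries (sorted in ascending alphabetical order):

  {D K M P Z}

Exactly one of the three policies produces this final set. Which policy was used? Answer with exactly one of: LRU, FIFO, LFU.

Answer: LRU

Derivation:
Simulating under each policy and comparing final sets:
  LRU: final set = {D K M P Z} -> MATCHES target
  FIFO: final set = {D K M N Z} -> differs
  LFU: final set = {D K M V Z} -> differs
Only LRU produces the target set.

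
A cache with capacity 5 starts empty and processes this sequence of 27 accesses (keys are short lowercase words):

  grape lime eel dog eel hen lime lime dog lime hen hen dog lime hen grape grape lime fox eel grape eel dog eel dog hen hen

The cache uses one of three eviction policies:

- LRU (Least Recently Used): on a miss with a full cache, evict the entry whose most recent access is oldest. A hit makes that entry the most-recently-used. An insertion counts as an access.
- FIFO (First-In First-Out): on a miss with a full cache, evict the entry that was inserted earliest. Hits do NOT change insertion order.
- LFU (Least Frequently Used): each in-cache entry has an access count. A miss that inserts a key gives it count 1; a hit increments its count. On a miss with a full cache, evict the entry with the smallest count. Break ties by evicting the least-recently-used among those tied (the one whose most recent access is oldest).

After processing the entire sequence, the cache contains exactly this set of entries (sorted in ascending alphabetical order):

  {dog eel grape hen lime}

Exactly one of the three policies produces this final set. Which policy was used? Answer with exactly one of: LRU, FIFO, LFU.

Simulating under each policy and comparing final sets:
  LRU: final set = {dog eel fox grape hen} -> differs
  FIFO: final set = {dog eel fox grape hen} -> differs
  LFU: final set = {dog eel grape hen lime} -> MATCHES target
Only LFU produces the target set.

Answer: LFU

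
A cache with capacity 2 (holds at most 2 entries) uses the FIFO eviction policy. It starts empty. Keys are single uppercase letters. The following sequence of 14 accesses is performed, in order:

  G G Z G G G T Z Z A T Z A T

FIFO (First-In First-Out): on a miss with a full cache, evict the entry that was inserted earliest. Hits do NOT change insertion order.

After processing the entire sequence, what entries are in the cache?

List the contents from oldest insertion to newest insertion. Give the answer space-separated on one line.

FIFO simulation (capacity=2):
  1. access G: MISS. Cache (old->new): [G]
  2. access G: HIT. Cache (old->new): [G]
  3. access Z: MISS. Cache (old->new): [G Z]
  4. access G: HIT. Cache (old->new): [G Z]
  5. access G: HIT. Cache (old->new): [G Z]
  6. access G: HIT. Cache (old->new): [G Z]
  7. access T: MISS, evict G. Cache (old->new): [Z T]
  8. access Z: HIT. Cache (old->new): [Z T]
  9. access Z: HIT. Cache (old->new): [Z T]
  10. access A: MISS, evict Z. Cache (old->new): [T A]
  11. access T: HIT. Cache (old->new): [T A]
  12. access Z: MISS, evict T. Cache (old->new): [A Z]
  13. access A: HIT. Cache (old->new): [A Z]
  14. access T: MISS, evict A. Cache (old->new): [Z T]
Total: 8 hits, 6 misses, 4 evictions

Answer: Z T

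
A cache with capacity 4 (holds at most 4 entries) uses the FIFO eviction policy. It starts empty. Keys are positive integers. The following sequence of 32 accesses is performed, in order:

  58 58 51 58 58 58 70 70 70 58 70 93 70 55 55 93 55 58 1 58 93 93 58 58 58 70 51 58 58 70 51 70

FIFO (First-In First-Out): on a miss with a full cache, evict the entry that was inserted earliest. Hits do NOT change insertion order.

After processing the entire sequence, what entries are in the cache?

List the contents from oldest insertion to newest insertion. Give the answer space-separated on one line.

Answer: 58 1 70 51

Derivation:
FIFO simulation (capacity=4):
  1. access 58: MISS. Cache (old->new): [58]
  2. access 58: HIT. Cache (old->new): [58]
  3. access 51: MISS. Cache (old->new): [58 51]
  4. access 58: HIT. Cache (old->new): [58 51]
  5. access 58: HIT. Cache (old->new): [58 51]
  6. access 58: HIT. Cache (old->new): [58 51]
  7. access 70: MISS. Cache (old->new): [58 51 70]
  8. access 70: HIT. Cache (old->new): [58 51 70]
  9. access 70: HIT. Cache (old->new): [58 51 70]
  10. access 58: HIT. Cache (old->new): [58 51 70]
  11. access 70: HIT. Cache (old->new): [58 51 70]
  12. access 93: MISS. Cache (old->new): [58 51 70 93]
  13. access 70: HIT. Cache (old->new): [58 51 70 93]
  14. access 55: MISS, evict 58. Cache (old->new): [51 70 93 55]
  15. access 55: HIT. Cache (old->new): [51 70 93 55]
  16. access 93: HIT. Cache (old->new): [51 70 93 55]
  17. access 55: HIT. Cache (old->new): [51 70 93 55]
  18. access 58: MISS, evict 51. Cache (old->new): [70 93 55 58]
  19. access 1: MISS, evict 70. Cache (old->new): [93 55 58 1]
  20. access 58: HIT. Cache (old->new): [93 55 58 1]
  21. access 93: HIT. Cache (old->new): [93 55 58 1]
  22. access 93: HIT. Cache (old->new): [93 55 58 1]
  23. access 58: HIT. Cache (old->new): [93 55 58 1]
  24. access 58: HIT. Cache (old->new): [93 55 58 1]
  25. access 58: HIT. Cache (old->new): [93 55 58 1]
  26. access 70: MISS, evict 93. Cache (old->new): [55 58 1 70]
  27. access 51: MISS, evict 55. Cache (old->new): [58 1 70 51]
  28. access 58: HIT. Cache (old->new): [58 1 70 51]
  29. access 58: HIT. Cache (old->new): [58 1 70 51]
  30. access 70: HIT. Cache (old->new): [58 1 70 51]
  31. access 51: HIT. Cache (old->new): [58 1 70 51]
  32. access 70: HIT. Cache (old->new): [58 1 70 51]
Total: 23 hits, 9 misses, 5 evictions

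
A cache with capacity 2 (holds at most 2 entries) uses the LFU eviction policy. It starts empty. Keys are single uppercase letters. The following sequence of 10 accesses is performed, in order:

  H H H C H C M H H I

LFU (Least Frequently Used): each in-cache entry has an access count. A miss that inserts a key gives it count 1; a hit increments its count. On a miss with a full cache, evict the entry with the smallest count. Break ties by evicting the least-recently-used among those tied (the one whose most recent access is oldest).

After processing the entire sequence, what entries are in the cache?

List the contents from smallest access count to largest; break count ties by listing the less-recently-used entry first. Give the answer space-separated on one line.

Answer: I H

Derivation:
LFU simulation (capacity=2):
  1. access H: MISS. Cache: [H(c=1)]
  2. access H: HIT, count now 2. Cache: [H(c=2)]
  3. access H: HIT, count now 3. Cache: [H(c=3)]
  4. access C: MISS. Cache: [C(c=1) H(c=3)]
  5. access H: HIT, count now 4. Cache: [C(c=1) H(c=4)]
  6. access C: HIT, count now 2. Cache: [C(c=2) H(c=4)]
  7. access M: MISS, evict C(c=2). Cache: [M(c=1) H(c=4)]
  8. access H: HIT, count now 5. Cache: [M(c=1) H(c=5)]
  9. access H: HIT, count now 6. Cache: [M(c=1) H(c=6)]
  10. access I: MISS, evict M(c=1). Cache: [I(c=1) H(c=6)]
Total: 6 hits, 4 misses, 2 evictions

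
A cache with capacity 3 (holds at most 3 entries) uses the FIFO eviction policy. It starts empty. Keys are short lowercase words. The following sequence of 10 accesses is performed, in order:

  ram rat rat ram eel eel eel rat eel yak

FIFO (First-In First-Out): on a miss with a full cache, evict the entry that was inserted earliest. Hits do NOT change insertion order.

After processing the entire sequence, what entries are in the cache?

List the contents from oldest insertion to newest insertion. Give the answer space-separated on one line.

FIFO simulation (capacity=3):
  1. access ram: MISS. Cache (old->new): [ram]
  2. access rat: MISS. Cache (old->new): [ram rat]
  3. access rat: HIT. Cache (old->new): [ram rat]
  4. access ram: HIT. Cache (old->new): [ram rat]
  5. access eel: MISS. Cache (old->new): [ram rat eel]
  6. access eel: HIT. Cache (old->new): [ram rat eel]
  7. access eel: HIT. Cache (old->new): [ram rat eel]
  8. access rat: HIT. Cache (old->new): [ram rat eel]
  9. access eel: HIT. Cache (old->new): [ram rat eel]
  10. access yak: MISS, evict ram. Cache (old->new): [rat eel yak]
Total: 6 hits, 4 misses, 1 evictions

Answer: rat eel yak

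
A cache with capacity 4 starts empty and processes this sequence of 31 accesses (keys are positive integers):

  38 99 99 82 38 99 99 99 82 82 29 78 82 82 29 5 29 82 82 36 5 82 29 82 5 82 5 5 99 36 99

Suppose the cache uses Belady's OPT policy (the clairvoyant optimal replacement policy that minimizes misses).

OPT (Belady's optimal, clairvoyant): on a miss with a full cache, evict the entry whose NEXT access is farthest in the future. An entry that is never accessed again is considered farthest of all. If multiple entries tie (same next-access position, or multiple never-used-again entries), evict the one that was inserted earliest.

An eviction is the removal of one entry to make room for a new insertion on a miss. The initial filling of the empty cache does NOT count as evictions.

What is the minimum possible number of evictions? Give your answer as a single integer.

OPT (Belady) simulation (capacity=4):
  1. access 38: MISS. Cache: [38]
  2. access 99: MISS. Cache: [38 99]
  3. access 99: HIT. Next use of 99: step 6. Cache: [38 99]
  4. access 82: MISS. Cache: [38 99 82]
  5. access 38: HIT. Next use of 38: never. Cache: [38 99 82]
  6. access 99: HIT. Next use of 99: step 7. Cache: [38 99 82]
  7. access 99: HIT. Next use of 99: step 8. Cache: [38 99 82]
  8. access 99: HIT. Next use of 99: step 29. Cache: [38 99 82]
  9. access 82: HIT. Next use of 82: step 10. Cache: [38 99 82]
  10. access 82: HIT. Next use of 82: step 13. Cache: [38 99 82]
  11. access 29: MISS. Cache: [38 99 82 29]
  12. access 78: MISS, evict 38 (next use: never). Cache: [99 82 29 78]
  13. access 82: HIT. Next use of 82: step 14. Cache: [99 82 29 78]
  14. access 82: HIT. Next use of 82: step 18. Cache: [99 82 29 78]
  15. access 29: HIT. Next use of 29: step 17. Cache: [99 82 29 78]
  16. access 5: MISS, evict 78 (next use: never). Cache: [99 82 29 5]
  17. access 29: HIT. Next use of 29: step 23. Cache: [99 82 29 5]
  18. access 82: HIT. Next use of 82: step 19. Cache: [99 82 29 5]
  19. access 82: HIT. Next use of 82: step 22. Cache: [99 82 29 5]
  20. access 36: MISS, evict 99 (next use: step 29). Cache: [82 29 5 36]
  21. access 5: HIT. Next use of 5: step 25. Cache: [82 29 5 36]
  22. access 82: HIT. Next use of 82: step 24. Cache: [82 29 5 36]
  23. access 29: HIT. Next use of 29: never. Cache: [82 29 5 36]
  24. access 82: HIT. Next use of 82: step 26. Cache: [82 29 5 36]
  25. access 5: HIT. Next use of 5: step 27. Cache: [82 29 5 36]
  26. access 82: HIT. Next use of 82: never. Cache: [82 29 5 36]
  27. access 5: HIT. Next use of 5: step 28. Cache: [82 29 5 36]
  28. access 5: HIT. Next use of 5: never. Cache: [82 29 5 36]
  29. access 99: MISS, evict 82 (next use: never). Cache: [29 5 36 99]
  30. access 36: HIT. Next use of 36: never. Cache: [29 5 36 99]
  31. access 99: HIT. Next use of 99: never. Cache: [29 5 36 99]
Total: 23 hits, 8 misses, 4 evictions

Answer: 4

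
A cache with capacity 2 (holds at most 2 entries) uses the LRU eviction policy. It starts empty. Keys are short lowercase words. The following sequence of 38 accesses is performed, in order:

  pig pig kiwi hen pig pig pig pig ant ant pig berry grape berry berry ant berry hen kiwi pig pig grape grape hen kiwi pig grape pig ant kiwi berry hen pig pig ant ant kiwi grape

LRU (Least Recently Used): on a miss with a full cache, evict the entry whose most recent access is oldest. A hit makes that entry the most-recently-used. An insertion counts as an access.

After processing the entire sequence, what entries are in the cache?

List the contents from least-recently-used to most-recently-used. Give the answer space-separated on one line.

LRU simulation (capacity=2):
  1. access pig: MISS. Cache (LRU->MRU): [pig]
  2. access pig: HIT. Cache (LRU->MRU): [pig]
  3. access kiwi: MISS. Cache (LRU->MRU): [pig kiwi]
  4. access hen: MISS, evict pig. Cache (LRU->MRU): [kiwi hen]
  5. access pig: MISS, evict kiwi. Cache (LRU->MRU): [hen pig]
  6. access pig: HIT. Cache (LRU->MRU): [hen pig]
  7. access pig: HIT. Cache (LRU->MRU): [hen pig]
  8. access pig: HIT. Cache (LRU->MRU): [hen pig]
  9. access ant: MISS, evict hen. Cache (LRU->MRU): [pig ant]
  10. access ant: HIT. Cache (LRU->MRU): [pig ant]
  11. access pig: HIT. Cache (LRU->MRU): [ant pig]
  12. access berry: MISS, evict ant. Cache (LRU->MRU): [pig berry]
  13. access grape: MISS, evict pig. Cache (LRU->MRU): [berry grape]
  14. access berry: HIT. Cache (LRU->MRU): [grape berry]
  15. access berry: HIT. Cache (LRU->MRU): [grape berry]
  16. access ant: MISS, evict grape. Cache (LRU->MRU): [berry ant]
  17. access berry: HIT. Cache (LRU->MRU): [ant berry]
  18. access hen: MISS, evict ant. Cache (LRU->MRU): [berry hen]
  19. access kiwi: MISS, evict berry. Cache (LRU->MRU): [hen kiwi]
  20. access pig: MISS, evict hen. Cache (LRU->MRU): [kiwi pig]
  21. access pig: HIT. Cache (LRU->MRU): [kiwi pig]
  22. access grape: MISS, evict kiwi. Cache (LRU->MRU): [pig grape]
  23. access grape: HIT. Cache (LRU->MRU): [pig grape]
  24. access hen: MISS, evict pig. Cache (LRU->MRU): [grape hen]
  25. access kiwi: MISS, evict grape. Cache (LRU->MRU): [hen kiwi]
  26. access pig: MISS, evict hen. Cache (LRU->MRU): [kiwi pig]
  27. access grape: MISS, evict kiwi. Cache (LRU->MRU): [pig grape]
  28. access pig: HIT. Cache (LRU->MRU): [grape pig]
  29. access ant: MISS, evict grape. Cache (LRU->MRU): [pig ant]
  30. access kiwi: MISS, evict pig. Cache (LRU->MRU): [ant kiwi]
  31. access berry: MISS, evict ant. Cache (LRU->MRU): [kiwi berry]
  32. access hen: MISS, evict kiwi. Cache (LRU->MRU): [berry hen]
  33. access pig: MISS, evict berry. Cache (LRU->MRU): [hen pig]
  34. access pig: HIT. Cache (LRU->MRU): [hen pig]
  35. access ant: MISS, evict hen. Cache (LRU->MRU): [pig ant]
  36. access ant: HIT. Cache (LRU->MRU): [pig ant]
  37. access kiwi: MISS, evict pig. Cache (LRU->MRU): [ant kiwi]
  38. access grape: MISS, evict ant. Cache (LRU->MRU): [kiwi grape]
Total: 14 hits, 24 misses, 22 evictions

Answer: kiwi grape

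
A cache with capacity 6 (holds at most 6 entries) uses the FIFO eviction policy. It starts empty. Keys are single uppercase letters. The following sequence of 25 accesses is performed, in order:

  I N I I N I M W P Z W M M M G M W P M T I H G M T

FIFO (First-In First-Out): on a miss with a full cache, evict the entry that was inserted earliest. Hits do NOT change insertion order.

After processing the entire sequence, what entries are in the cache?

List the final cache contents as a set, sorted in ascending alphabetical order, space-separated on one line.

Answer: G H I M T Z

Derivation:
FIFO simulation (capacity=6):
  1. access I: MISS. Cache (old->new): [I]
  2. access N: MISS. Cache (old->new): [I N]
  3. access I: HIT. Cache (old->new): [I N]
  4. access I: HIT. Cache (old->new): [I N]
  5. access N: HIT. Cache (old->new): [I N]
  6. access I: HIT. Cache (old->new): [I N]
  7. access M: MISS. Cache (old->new): [I N M]
  8. access W: MISS. Cache (old->new): [I N M W]
  9. access P: MISS. Cache (old->new): [I N M W P]
  10. access Z: MISS. Cache (old->new): [I N M W P Z]
  11. access W: HIT. Cache (old->new): [I N M W P Z]
  12. access M: HIT. Cache (old->new): [I N M W P Z]
  13. access M: HIT. Cache (old->new): [I N M W P Z]
  14. access M: HIT. Cache (old->new): [I N M W P Z]
  15. access G: MISS, evict I. Cache (old->new): [N M W P Z G]
  16. access M: HIT. Cache (old->new): [N M W P Z G]
  17. access W: HIT. Cache (old->new): [N M W P Z G]
  18. access P: HIT. Cache (old->new): [N M W P Z G]
  19. access M: HIT. Cache (old->new): [N M W P Z G]
  20. access T: MISS, evict N. Cache (old->new): [M W P Z G T]
  21. access I: MISS, evict M. Cache (old->new): [W P Z G T I]
  22. access H: MISS, evict W. Cache (old->new): [P Z G T I H]
  23. access G: HIT. Cache (old->new): [P Z G T I H]
  24. access M: MISS, evict P. Cache (old->new): [Z G T I H M]
  25. access T: HIT. Cache (old->new): [Z G T I H M]
Total: 14 hits, 11 misses, 5 evictions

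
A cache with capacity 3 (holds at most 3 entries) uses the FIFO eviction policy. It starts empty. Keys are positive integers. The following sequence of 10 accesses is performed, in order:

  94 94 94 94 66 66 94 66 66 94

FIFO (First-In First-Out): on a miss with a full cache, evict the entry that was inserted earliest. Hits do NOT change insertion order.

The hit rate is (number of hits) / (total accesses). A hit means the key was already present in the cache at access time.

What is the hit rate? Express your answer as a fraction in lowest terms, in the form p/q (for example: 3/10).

Answer: 4/5

Derivation:
FIFO simulation (capacity=3):
  1. access 94: MISS. Cache (old->new): [94]
  2. access 94: HIT. Cache (old->new): [94]
  3. access 94: HIT. Cache (old->new): [94]
  4. access 94: HIT. Cache (old->new): [94]
  5. access 66: MISS. Cache (old->new): [94 66]
  6. access 66: HIT. Cache (old->new): [94 66]
  7. access 94: HIT. Cache (old->new): [94 66]
  8. access 66: HIT. Cache (old->new): [94 66]
  9. access 66: HIT. Cache (old->new): [94 66]
  10. access 94: HIT. Cache (old->new): [94 66]
Total: 8 hits, 2 misses, 0 evictions

Hit rate = 8/10 = 4/5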